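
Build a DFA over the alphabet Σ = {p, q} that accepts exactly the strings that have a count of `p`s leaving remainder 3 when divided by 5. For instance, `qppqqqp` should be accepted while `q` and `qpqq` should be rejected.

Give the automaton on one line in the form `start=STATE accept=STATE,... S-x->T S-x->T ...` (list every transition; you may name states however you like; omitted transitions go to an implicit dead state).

Keep the running count of `p`s modulo 5: each `p` advances along the cycle S0 → S1 → S2 → S3 → S4 → S0 while other symbols loop. Accept at S3.
5 states suffice.
        p   q  
>  S0   S1  S0 
   S1   S2  S1 
   S2   S3  S2 
 * S3   S4  S3 
   S4   S0  S4 
(> = start, * = accepting)

start=S0 accept=S3 S0-p->S1 S0-q->S0 S1-p->S2 S1-q->S1 S2-p->S3 S2-q->S2 S3-p->S4 S3-q->S3 S4-p->S0 S4-q->S4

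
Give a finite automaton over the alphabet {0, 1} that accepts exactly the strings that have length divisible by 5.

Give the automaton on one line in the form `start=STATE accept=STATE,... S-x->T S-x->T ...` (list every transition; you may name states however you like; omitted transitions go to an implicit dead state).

start=q0 accept=q0 q0-0->q1 q0-1->q1 q1-0->q2 q1-1->q2 q2-0->q3 q2-1->q3 q3-0->q4 q3-1->q4 q4-0->q0 q4-1->q0

Only the length mod 5 matters, so use a 5-cycle: from any state, every input symbol moves to the next state, wrapping q4 back to q0. Mark q0 accepting.
        0   1  
>* q0   q1  q1 
   q1   q2  q2 
   q2   q3  q3 
   q3   q4  q4 
   q4   q0  q0 
(> = start, * = accepting)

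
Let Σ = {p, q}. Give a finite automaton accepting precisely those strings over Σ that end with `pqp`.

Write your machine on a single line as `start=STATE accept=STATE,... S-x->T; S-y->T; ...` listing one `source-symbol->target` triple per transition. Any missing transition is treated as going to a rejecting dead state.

Remember how much of `pqp` the current input suffix matches. State A means no match yet; B means the last symbol is `p`; C means the last 2 symbols are `pq`; D means the last 3 symbols are `pqp`. Only D accepts. On a mismatch, fall back to the longest proper suffix that is still a prefix of `pqp`.
       p  q 
>  A   B  A 
   B   B  C 
   C   D  A 
 * D   B  C 
(> = start, * = accepting)

start=A; accept=D; A-p->B; A-q->A; B-p->B; B-q->C; C-p->D; C-q->A; D-p->B; D-q->C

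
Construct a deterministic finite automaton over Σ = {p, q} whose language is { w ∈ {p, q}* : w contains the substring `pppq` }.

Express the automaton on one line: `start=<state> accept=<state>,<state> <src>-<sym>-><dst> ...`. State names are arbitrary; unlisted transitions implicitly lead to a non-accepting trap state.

start=s0 accept=s4 s0-p->s1 s0-q->s0 s1-p->s2 s1-q->s0 s2-p->s3 s2-q->s0 s3-p->s3 s3-q->s4 s4-p->s4 s4-q->s4

Track how much of `pppq` has been matched so far: state s0 is no progress, s4 is the absorbing accept state reached once `pppq` has occurred. Intermediate states record partial matches; on a mismatch, fall back to the longest reusable overlap.
With 5 states:
        p   q  
>  s0   s1  s0 
   s1   s2  s0 
   s2   s3  s0 
   s3   s3  s4 
 * s4   s4  s4 
(> = start, * = accepting)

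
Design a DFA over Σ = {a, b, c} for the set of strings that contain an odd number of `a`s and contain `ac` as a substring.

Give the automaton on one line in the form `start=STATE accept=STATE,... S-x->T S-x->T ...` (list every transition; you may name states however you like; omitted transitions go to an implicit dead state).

Run two small machines in parallel and take their product. The first has 2 states tracking the count of `a`s modulo 2; the second has 3 states tracking whether and how much of `ac` has been seen. A product state is a pair (one from each), accepting exactly when both do.
A 6-state machine:
        a   b   c  
>  S0   S1  S0  S0 
   S1   S2  S3  S4 
   S2   S1  S0  S5 
   S3   S2  S3  S3 
 * S4   S5  S4  S4 
   S5   S4  S5  S5 
(> = start, * = accepting)

start=S0 accept=S4 S0-a->S1 S0-b->S0 S0-c->S0 S1-a->S2 S1-b->S3 S1-c->S4 S2-a->S1 S2-b->S0 S2-c->S5 S3-a->S2 S3-b->S3 S3-c->S3 S4-a->S5 S4-b->S4 S4-c->S4 S5-a->S4 S5-b->S5 S5-c->S5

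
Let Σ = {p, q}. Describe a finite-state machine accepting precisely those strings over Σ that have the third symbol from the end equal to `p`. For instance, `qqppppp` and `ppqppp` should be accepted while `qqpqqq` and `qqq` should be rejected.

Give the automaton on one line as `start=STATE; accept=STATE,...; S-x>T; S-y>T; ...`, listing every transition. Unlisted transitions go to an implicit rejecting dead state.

Because acceptance depends on a position counted from the end, the machine has to buffer the most recent 3 symbols. Make each state the string of the last up-to-3 symbols read; on input `x` shift the window left and append `x`. Accept when the buffered window has length 3 and begins with `p`.
15 states suffice.
       p  q 
>  A   B  C 
   B   D  E 
   C   F  G 
   D   H  I 
   E   J  K 
   F   L  M 
   G   N  O 
 * H   H  I 
 * I   J  K 
 * J   L  M 
 * K   N  O 
   L   H  I 
   M   J  K 
   N   L  M 
   O   N  O 
(> = start, * = accepting)

start=A; accept=H,I,J,K; A-p>B; A-q>C; B-p>D; B-q>E; C-p>F; C-q>G; D-p>H; D-q>I; E-p>J; E-q>K; F-p>L; F-q>M; G-p>N; G-q>O; H-p>H; H-q>I; I-p>J; I-q>K; J-p>L; J-q>M; K-p>N; K-q>O; L-p>H; L-q>I; M-p>J; M-q>K; N-p>L; N-q>M; O-p>N; O-q>O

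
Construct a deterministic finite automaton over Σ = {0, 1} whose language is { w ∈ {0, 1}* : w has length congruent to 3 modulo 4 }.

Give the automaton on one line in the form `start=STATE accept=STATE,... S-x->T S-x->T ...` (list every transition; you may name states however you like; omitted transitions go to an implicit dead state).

Count input length modulo 4: every symbol advances one step around the cycle S0 → S1 → S2 → S3 → S0. Accept at S3.
        0   1  
>  S0   S1  S1 
   S1   S2  S2 
   S2   S3  S3 
 * S3   S0  S0 
(> = start, * = accepting)

start=S0 accept=S3 S0-0->S1 S0-1->S1 S1-0->S2 S1-1->S2 S2-0->S3 S2-1->S3 S3-0->S0 S3-1->S0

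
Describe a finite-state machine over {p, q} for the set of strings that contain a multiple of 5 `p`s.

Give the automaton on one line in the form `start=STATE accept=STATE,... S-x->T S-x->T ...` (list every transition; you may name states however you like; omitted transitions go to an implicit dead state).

Keep the running count of `p`s modulo 5: each `p` advances along the cycle S0 → S1 → S2 → S3 → S4 → S0 while other symbols loop. Accept at S0.
A 5-state machine:
        p   q  
>* S0   S1  S0 
   S1   S2  S1 
   S2   S3  S2 
   S3   S4  S3 
   S4   S0  S4 
(> = start, * = accepting)

start=S0 accept=S0 S0-p->S1 S0-q->S0 S1-p->S2 S1-q->S1 S2-p->S3 S2-q->S2 S3-p->S4 S3-q->S3 S4-p->S0 S4-q->S4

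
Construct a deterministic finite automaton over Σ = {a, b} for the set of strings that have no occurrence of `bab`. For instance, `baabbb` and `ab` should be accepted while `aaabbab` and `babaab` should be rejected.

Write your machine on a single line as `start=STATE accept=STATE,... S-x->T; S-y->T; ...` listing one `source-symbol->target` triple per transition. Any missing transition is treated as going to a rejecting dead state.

This is the complement of 'contains `bab`'. Use the same substring-matching states — s0 through s3 holding how much of `bab` has just been matched — but flip the accepting set: everything except the trap s3 accepts.
4 states suffice.
        a   b  
>* s0   s0  s1 
 * s1   s2  s1 
 * s2   s0  s3 
   s3   s3  s3 
(> = start, * = accepting)

start=s0; accept=s0,s1,s2; s0-a->s0; s0-b->s1; s1-a->s2; s1-b->s1; s2-a->s0; s2-b->s3; s3-a->s3; s3-b->s3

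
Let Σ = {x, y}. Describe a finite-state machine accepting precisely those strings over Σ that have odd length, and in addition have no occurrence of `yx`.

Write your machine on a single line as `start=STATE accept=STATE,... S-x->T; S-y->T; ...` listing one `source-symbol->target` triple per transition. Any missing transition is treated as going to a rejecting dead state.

Build one automaton per condition and run them in lockstep. One (2 states) tracks the input length modulo 2; the other (3 states) tracks partial matches of the forbidden pattern `yx`. Each combined state is a pair, one component from each; accept when both components accept.
6 states suffice.
        x   y  
>  q0   q1  q2 
 * q1   q0  q3 
 * q2   q4  q3 
   q3   q5  q2 
   q4   q5  q5 
   q5   q4  q4 
(> = start, * = accepting)

start=q0; accept=q1,q2; q0-x->q1; q0-y->q2; q1-x->q0; q1-y->q3; q2-x->q4; q2-y->q3; q3-x->q5; q3-y->q2; q4-x->q5; q4-y->q5; q5-x->q4; q5-y->q4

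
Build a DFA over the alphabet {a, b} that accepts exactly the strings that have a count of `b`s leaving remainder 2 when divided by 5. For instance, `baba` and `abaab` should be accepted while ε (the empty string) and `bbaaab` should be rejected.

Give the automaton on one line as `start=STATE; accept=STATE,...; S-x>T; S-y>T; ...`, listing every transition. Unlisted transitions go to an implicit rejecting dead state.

The only thing that matters is how many `b`s have appeared, reduced mod 5. Use one state per residue: S0 for 0, …, S4 for 4. Reading `b` moves to the next residue; anything else stays put. S2 is accepting.
        a   b  
>  S0   S0  S1 
   S1   S1  S2 
 * S2   S2  S3 
   S3   S3  S4 
   S4   S4  S0 
(> = start, * = accepting)

start=S0; accept=S2; S0-a>S0; S0-b>S1; S1-a>S1; S1-b>S2; S2-a>S2; S2-b>S3; S3-a>S3; S3-b>S4; S4-a>S4; S4-b>S0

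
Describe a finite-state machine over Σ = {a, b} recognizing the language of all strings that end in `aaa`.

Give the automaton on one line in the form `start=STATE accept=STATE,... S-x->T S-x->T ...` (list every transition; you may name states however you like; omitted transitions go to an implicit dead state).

Let each state record the length of the longest suffix of the input read so far that is also a prefix of `aaa`. S1 means the last symbol is `a`; S2 means the last 2 symbols are `aa`; S3 means the last 3 symbols are `aaa`. Accept only at S3, where the string currently ends in `aaa`.
        a   b  
>  S0   S1  S0 
   S1   S2  S0 
   S2   S3  S0 
 * S3   S3  S0 
(> = start, * = accepting)

start=S0 accept=S3 S0-a->S1 S0-b->S0 S1-a->S2 S1-b->S0 S2-a->S3 S2-b->S0 S3-a->S3 S3-b->S0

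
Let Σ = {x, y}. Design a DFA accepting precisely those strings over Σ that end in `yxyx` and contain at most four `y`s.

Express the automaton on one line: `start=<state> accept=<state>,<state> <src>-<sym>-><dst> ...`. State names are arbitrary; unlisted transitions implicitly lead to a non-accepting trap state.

Build one automaton per condition and run them in lockstep. The first has 5 states tracking how much of the suffix `yxyx` has currently been matched; the second has 6 states tracking the count of `y`s, saturating at 5. A product state is a pair (one from each), accepting exactly when both do. After merging equivalent states the machine shrinks.
16 states suffice.
          x    y  
>  S0     S0   S1 
   S1     S2   S3 
   S2     S4   S5 
   S3     S6   S7 
   S4     S4   S3 
   S5     S8   S7 
   S6     S9  S10 
   S7    S11  S12 
 * S8     S9  S10 
   S9     S9   S7 
   S10   S13  S12 
   S11   S12  S14 
   S12   S12  S12 
 * S13   S12  S14 
   S14   S15  S12 
 * S15   S12  S12 
(> = start, * = accepting)

start=S0 accept=S8,S13,S15 S0-x->S0 S0-y->S1 S1-x->S2 S1-y->S3 S2-x->S4 S2-y->S5 S3-x->S6 S3-y->S7 S4-x->S4 S4-y->S3 S5-x->S8 S5-y->S7 S6-x->S9 S6-y->S10 S7-x->S11 S7-y->S12 S8-x->S9 S8-y->S10 S9-x->S9 S9-y->S7 S10-x->S13 S10-y->S12 S11-x->S12 S11-y->S14 S12-x->S12 S12-y->S12 S13-x->S12 S13-y->S14 S14-x->S15 S14-y->S12 S15-x->S12 S15-y->S12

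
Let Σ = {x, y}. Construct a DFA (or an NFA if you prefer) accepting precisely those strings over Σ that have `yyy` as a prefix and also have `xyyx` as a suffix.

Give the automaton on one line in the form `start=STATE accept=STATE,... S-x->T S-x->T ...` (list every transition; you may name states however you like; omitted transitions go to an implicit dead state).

Handle the two conditions separately and then intersect. The first has 5 states tracking whether the input so far still matches the prefix `yyy`; the second has 5 states tracking how much of the suffix `xyyx` has currently been matched. A product state is a pair (one from each), accepting exactly when both do. Minimizing collapses redundant product states.
        x   y  
>  S0   S1  S2 
   S1   S1  S1 
   S2   S1  S3 
   S3   S1  S4 
   S4   S5  S4 
   S5   S5  S6 
   S6   S5  S7 
   S7   S8  S4 
 * S8   S5  S6 
(> = start, * = accepting)

start=S0 accept=S8 S0-x->S1 S0-y->S2 S1-x->S1 S1-y->S1 S2-x->S1 S2-y->S3 S3-x->S1 S3-y->S4 S4-x->S5 S4-y->S4 S5-x->S5 S5-y->S6 S6-x->S5 S6-y->S7 S7-x->S8 S7-y->S4 S8-x->S5 S8-y->S6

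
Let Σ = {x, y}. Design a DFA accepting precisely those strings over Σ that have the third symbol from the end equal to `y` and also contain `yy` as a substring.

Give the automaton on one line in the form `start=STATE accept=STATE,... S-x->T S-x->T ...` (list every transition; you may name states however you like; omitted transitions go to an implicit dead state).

Handle the two conditions separately and then intersect. One (15 states) tracks the last 3 symbols read; the other (3 states) tracks whether and how much of `yy` has been seen. Each combined state is a pair, one component from each; accept when both components accept. After merging equivalent states the machine shrinks.
10 states suffice.
        x   y  
>  q0   q0  q1 
   q1   q0  q2 
   q2   q3  q4 
 * q3   q5  q6 
 * q4   q3  q4 
 * q5   q7  q8 
 * q6   q9  q2 
   q7   q7  q8 
   q8   q9  q2 
   q9   q5  q6 
(> = start, * = accepting)

start=q0 accept=q3,q4,q5,q6 q0-x->q0 q0-y->q1 q1-x->q0 q1-y->q2 q2-x->q3 q2-y->q4 q3-x->q5 q3-y->q6 q4-x->q3 q4-y->q4 q5-x->q7 q5-y->q8 q6-x->q9 q6-y->q2 q7-x->q7 q7-y->q8 q8-x->q9 q8-y->q2 q9-x->q5 q9-y->q6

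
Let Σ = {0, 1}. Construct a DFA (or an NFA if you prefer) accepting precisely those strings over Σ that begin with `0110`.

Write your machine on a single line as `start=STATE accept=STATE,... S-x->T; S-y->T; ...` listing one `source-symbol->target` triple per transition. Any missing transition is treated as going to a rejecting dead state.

Walk along `0110` while the input agrees: from s0 take `0` to s1, and so on. Any deviation drops to the rejecting sink s5. Once s4 is reached the prefix is confirmed and every continuation is accepted.
        0   1  
>  s0   s1  s5 
   s1   s5  s2 
   s2   s5  s3 
   s3   s4  s5 
 * s4   s4  s4 
   s5   s5  s5 
(> = start, * = accepting)

start=s0; accept=s4; s0-0->s1; s0-1->s5; s1-0->s5; s1-1->s2; s2-0->s5; s2-1->s3; s3-0->s4; s3-1->s5; s4-0->s4; s4-1->s4; s5-0->s5; s5-1->s5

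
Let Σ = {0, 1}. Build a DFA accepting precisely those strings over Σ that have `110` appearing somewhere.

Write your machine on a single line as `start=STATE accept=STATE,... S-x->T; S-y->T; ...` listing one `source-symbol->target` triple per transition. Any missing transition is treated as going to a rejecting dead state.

start=A; accept=D; A-0->A; A-1->B; B-0->A; B-1->C; C-0->D; C-1->C; D-0->D; D-1->D

States A..C record the length of the longest prefix of `110` that matches the current input suffix. Reaching D means `110` has been seen, and we stay there forever. Accept from D.
4 states suffice.
       0  1 
>  A   A  B 
   B   A  C 
   C   D  C 
 * D   D  D 
(> = start, * = accepting)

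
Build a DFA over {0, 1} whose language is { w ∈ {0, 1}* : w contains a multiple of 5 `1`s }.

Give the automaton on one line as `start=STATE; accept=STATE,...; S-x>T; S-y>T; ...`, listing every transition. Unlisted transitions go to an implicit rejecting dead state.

Keep the running count of `1`s modulo 5: each `1` advances along the cycle q0 → q1 → q2 → q3 → q4 → q0 while other symbols loop. Accept at q0.
A 5-state machine:
        0   1  
>* q0   q0  q1 
   q1   q1  q2 
   q2   q2  q3 
   q3   q3  q4 
   q4   q4  q0 
(> = start, * = accepting)

start=q0; accept=q0; q0-0>q0; q0-1>q1; q1-0>q1; q1-1>q2; q2-0>q2; q2-1>q3; q3-0>q3; q3-1>q4; q4-0>q4; q4-1>q0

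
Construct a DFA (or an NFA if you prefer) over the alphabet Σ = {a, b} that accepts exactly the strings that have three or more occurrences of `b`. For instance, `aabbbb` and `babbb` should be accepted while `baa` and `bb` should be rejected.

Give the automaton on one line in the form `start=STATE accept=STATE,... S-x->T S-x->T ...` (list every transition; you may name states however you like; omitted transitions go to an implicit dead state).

start=s0 accept=s3,s4 s0-a->s0 s0-b->s1 s1-a->s1 s1-b->s2 s2-a->s2 s2-b->s3 s3-a->s3 s3-b->s4 s4-a->s4 s4-b->s4

Count `b`s, saturating at 4: states s0 through s3 mean 0 through 3 `b`s seen; s4 means more than 3. Each `b` increments (capped at s4); other symbols loop. Accept from {s3, s4}.
        a   b  
>  s0   s0  s1 
   s1   s1  s2 
   s2   s2  s3 
 * s3   s3  s4 
 * s4   s4  s4 
(> = start, * = accepting)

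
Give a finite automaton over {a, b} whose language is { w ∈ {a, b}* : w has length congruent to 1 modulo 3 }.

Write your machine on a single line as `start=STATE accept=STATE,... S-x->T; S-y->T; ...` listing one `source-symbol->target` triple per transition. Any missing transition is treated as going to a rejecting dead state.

Only the length mod 3 matters, so use a 3-cycle: from any state, every input symbol moves to the next state, wrapping q2 back to q0. Mark q1 accepting.
3 states suffice.
        a   b  
>  q0   q1  q1 
 * q1   q2  q2 
   q2   q0  q0 
(> = start, * = accepting)

start=q0; accept=q1; q0-a->q1; q0-b->q1; q1-a->q2; q1-b->q2; q2-a->q0; q2-b->q0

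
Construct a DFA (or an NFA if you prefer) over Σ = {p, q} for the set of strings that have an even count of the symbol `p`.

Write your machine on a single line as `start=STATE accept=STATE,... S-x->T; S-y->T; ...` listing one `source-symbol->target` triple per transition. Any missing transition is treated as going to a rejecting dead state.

start=s0; accept=s0; s0-p->s1; s0-q->s0; s1-p->s0; s1-q->s1

The only thing that matters is how many `p`s have appeared, reduced mod 2. Use one state per residue: s0 for 0, …, s1 for 1. Reading `p` moves to the next residue; anything else stays put. s0 is accepting.
2 states suffice.
        p   q  
>* s0   s1  s0 
   s1   s0  s1 
(> = start, * = accepting)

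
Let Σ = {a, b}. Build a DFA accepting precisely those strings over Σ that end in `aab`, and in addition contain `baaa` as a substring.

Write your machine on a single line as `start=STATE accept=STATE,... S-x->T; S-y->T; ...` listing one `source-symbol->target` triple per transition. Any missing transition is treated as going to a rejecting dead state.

Run two small machines in parallel and take their product. One (4 states) tracks how much of the suffix `aab` has currently been matched; the other (5 states) tracks whether and how much of `baaa` has been seen. Each combined state is a pair, one component from each; accept when both components accept. Minimizing collapses redundant product states.
8 states suffice.
        a   b  
>  q0   q0  q1 
   q1   q2  q1 
   q2   q3  q1 
   q3   q4  q1 
   q4   q4  q5 
 * q5   q6  q7 
   q6   q4  q7 
   q7   q6  q7 
(> = start, * = accepting)

start=q0; accept=q5; q0-a->q0; q0-b->q1; q1-a->q2; q1-b->q1; q2-a->q3; q2-b->q1; q3-a->q4; q3-b->q1; q4-a->q4; q4-b->q5; q5-a->q6; q5-b->q7; q6-a->q4; q6-b->q7; q7-a->q6; q7-b->q7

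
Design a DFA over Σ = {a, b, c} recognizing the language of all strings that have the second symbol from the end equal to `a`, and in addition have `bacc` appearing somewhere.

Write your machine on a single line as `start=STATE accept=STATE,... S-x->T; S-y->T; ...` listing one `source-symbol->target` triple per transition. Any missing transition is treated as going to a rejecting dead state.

Build one automaton per condition and run them in lockstep. One (13 states) tracks the last 2 symbols read; the other (5 states) tracks whether and how much of `bacc` has been seen. Each combined state is a pair, one component from each; accept when both components accept. Minimizing collapses redundant product states.
        a   b   c  
>  s0   s0  s1  s0 
   s1   s2  s1  s0 
   s2   s0  s1  s3 
   s3   s0  s1  s4 
   s4   s5  s4  s4 
   s5   s6  s7  s7 
 * s6   s6  s7  s7 
 * s7   s5  s4  s4 
(> = start, * = accepting)

start=s0; accept=s6,s7; s0-a->s0; s0-b->s1; s0-c->s0; s1-a->s2; s1-b->s1; s1-c->s0; s2-a->s0; s2-b->s1; s2-c->s3; s3-a->s0; s3-b->s1; s3-c->s4; s4-a->s5; s4-b->s4; s4-c->s4; s5-a->s6; s5-b->s7; s5-c->s7; s6-a->s6; s6-b->s7; s6-c->s7; s7-a->s5; s7-b->s4; s7-c->s4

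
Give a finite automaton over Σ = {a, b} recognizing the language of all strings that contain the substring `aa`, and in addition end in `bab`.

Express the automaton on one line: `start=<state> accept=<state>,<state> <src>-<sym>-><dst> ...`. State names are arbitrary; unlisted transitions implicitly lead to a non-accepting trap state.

start=q0 accept=q8 q0-a->q1 q0-b->q2 q1-a->q3 q1-b->q2 q2-a->q4 q2-b->q2 q3-a->q3 q3-b->q5 q4-a->q3 q4-b->q6 q5-a->q7 q5-b->q5 q6-a->q4 q6-b->q2 q7-a->q3 q7-b->q8 q8-a->q7 q8-b->q5

Build one automaton per condition and run them in lockstep. One (3 states) tracks whether and how much of `aa` has been seen; the other (4 states) tracks how much of the suffix `bab` has currently been matched. Each combined state is a pair, one component from each; accept when both components accept.
9 states suffice.
        a   b  
>  q0   q1  q2 
   q1   q3  q2 
   q2   q4  q2 
   q3   q3  q5 
   q4   q3  q6 
   q5   q7  q5 
   q6   q4  q2 
   q7   q3  q8 
 * q8   q7  q5 
(> = start, * = accepting)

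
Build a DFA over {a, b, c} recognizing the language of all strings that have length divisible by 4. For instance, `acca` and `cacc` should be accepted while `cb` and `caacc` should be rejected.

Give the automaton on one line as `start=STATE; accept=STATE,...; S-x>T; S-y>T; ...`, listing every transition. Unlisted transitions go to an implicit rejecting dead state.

start=S0; accept=S0; S0-a>S1; S0-b>S1; S0-c>S1; S1-a>S2; S1-b>S2; S1-c>S2; S2-a>S3; S2-b>S3; S2-c>S3; S3-a>S0; S3-b>S0; S3-c>S0

Only the length mod 4 matters, so use a 4-cycle: from any state, every input symbol moves to the next state, wrapping S3 back to S0. Mark S0 accepting.
        a   b   c  
>* S0   S1  S1  S1 
   S1   S2  S2  S2 
   S2   S3  S3  S3 
   S3   S0  S0  S0 
(> = start, * = accepting)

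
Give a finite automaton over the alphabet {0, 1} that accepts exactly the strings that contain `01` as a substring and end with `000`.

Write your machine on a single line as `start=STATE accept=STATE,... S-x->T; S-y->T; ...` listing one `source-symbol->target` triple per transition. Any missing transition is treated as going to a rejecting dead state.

Handle the two conditions separately and then intersect. The first has 3 states tracking whether and how much of `01` has been seen; the second has 4 states tracking how much of the suffix `000` has currently been matched. A product state is a pair (one from each), accepting exactly when both do. Equivalent product states are then merged.
6 states suffice.
        0   1  
>  q0   q1  q0 
   q1   q1  q2 
   q2   q3  q2 
   q3   q4  q2 
   q4   q5  q2 
 * q5   q5  q2 
(> = start, * = accepting)

start=q0; accept=q5; q0-0->q1; q0-1->q0; q1-0->q1; q1-1->q2; q2-0->q3; q2-1->q2; q3-0->q4; q3-1->q2; q4-0->q5; q4-1->q2; q5-0->q5; q5-1->q2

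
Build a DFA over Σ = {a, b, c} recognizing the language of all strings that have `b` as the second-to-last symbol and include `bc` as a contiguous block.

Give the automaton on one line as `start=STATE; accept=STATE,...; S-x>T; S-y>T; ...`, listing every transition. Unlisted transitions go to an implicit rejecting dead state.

Handle the two conditions separately and then intersect. One (13 states) tracks the last 2 symbols read; the other (3 states) tracks whether and how much of `bc` has been seen. Each combined state is a pair, one component from each; accept when both components accept. Minimizing collapses redundant product states.
        a   b   c  
>  q0   q0  q1  q0 
   q1   q0  q1  q2 
 * q2   q3  q4  q3 
   q3   q3  q4  q3 
   q4   q2  q5  q2 
 * q5   q2  q5  q2 
(> = start, * = accepting)

start=q0; accept=q2,q5; q0-a>q0; q0-b>q1; q0-c>q0; q1-a>q0; q1-b>q1; q1-c>q2; q2-a>q3; q2-b>q4; q2-c>q3; q3-a>q3; q3-b>q4; q3-c>q3; q4-a>q2; q4-b>q5; q4-c>q2; q5-a>q2; q5-b>q5; q5-c>q2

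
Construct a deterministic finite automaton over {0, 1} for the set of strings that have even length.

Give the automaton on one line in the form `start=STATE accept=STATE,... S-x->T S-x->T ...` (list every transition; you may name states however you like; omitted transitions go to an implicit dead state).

Only the length mod 2 matters, so use a 2-cycle: from any state, every input symbol moves to the next state, wrapping s1 back to s0. Mark s0 accepting.
With 2 states:
        0   1  
>* s0   s1  s1 
   s1   s0  s0 
(> = start, * = accepting)

start=s0 accept=s0 s0-0->s1 s0-1->s1 s1-0->s0 s1-1->s0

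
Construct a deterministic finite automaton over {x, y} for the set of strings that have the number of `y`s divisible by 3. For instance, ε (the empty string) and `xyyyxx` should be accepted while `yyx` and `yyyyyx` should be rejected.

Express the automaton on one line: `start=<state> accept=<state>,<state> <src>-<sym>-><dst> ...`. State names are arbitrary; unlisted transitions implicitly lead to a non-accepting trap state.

Keep the running count of `y`s modulo 3: each `y` advances along the cycle q0 → q1 → q2 → q0 while other symbols loop. Accept at q0.
With 3 states:
        x   y  
>* q0   q0  q1 
   q1   q1  q2 
   q2   q2  q0 
(> = start, * = accepting)

start=q0 accept=q0 q0-x->q0 q0-y->q1 q1-x->q1 q1-y->q2 q2-x->q2 q2-y->q0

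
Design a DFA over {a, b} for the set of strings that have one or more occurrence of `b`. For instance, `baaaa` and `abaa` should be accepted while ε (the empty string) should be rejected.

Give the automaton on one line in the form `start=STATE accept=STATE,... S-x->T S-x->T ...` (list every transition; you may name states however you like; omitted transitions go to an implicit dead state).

start=s0 accept=s1,s2 s0-a->s0 s0-b->s1 s1-a->s1 s1-b->s2 s2-a->s2 s2-b->s2

Only the number of `b`s matters, and only up to 2. Make a chain s0 → s1 → s2 advanced by each `b` (with s2 absorbing); every other symbol self-loops. The accepting set is {s1, s2}.
A 3-state machine:
        a   b  
>  s0   s0  s1 
 * s1   s1  s2 
 * s2   s2  s2 
(> = start, * = accepting)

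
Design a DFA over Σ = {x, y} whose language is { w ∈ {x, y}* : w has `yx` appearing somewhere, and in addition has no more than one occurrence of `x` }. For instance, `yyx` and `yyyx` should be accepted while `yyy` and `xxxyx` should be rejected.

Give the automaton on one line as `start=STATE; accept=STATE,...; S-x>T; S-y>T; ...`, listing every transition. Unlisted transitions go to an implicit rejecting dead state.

Build one automaton per condition and run them in lockstep. One (3 states) tracks whether and how much of `yx` has been seen; the other (3 states) tracks the count of `x`s, saturating at 2. Each combined state is a pair, one component from each; accept when both components accept.
8 states suffice.
        x   y  
>  S0   S1  S2 
   S1   S3  S4 
   S2   S5  S2 
   S3   S3  S6 
   S4   S7  S4 
 * S5   S7  S5 
   S6   S7  S6 
   S7   S7  S7 
(> = start, * = accepting)

start=S0; accept=S5; S0-x>S1; S0-y>S2; S1-x>S3; S1-y>S4; S2-x>S5; S2-y>S2; S3-x>S3; S3-y>S6; S4-x>S7; S4-y>S4; S5-x>S7; S5-y>S5; S6-x>S7; S6-y>S6; S7-x>S7; S7-y>S7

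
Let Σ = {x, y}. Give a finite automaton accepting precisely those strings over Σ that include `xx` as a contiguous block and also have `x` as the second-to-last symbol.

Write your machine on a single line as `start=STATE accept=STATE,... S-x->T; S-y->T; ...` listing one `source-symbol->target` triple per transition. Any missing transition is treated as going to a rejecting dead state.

start=q0; accept=q3,q7; q0-x->q1; q0-y->q2; q1-x->q3; q1-y->q4; q2-x->q5; q2-y->q6; q3-x->q3; q3-y->q7; q4-x->q5; q4-y->q6; q5-x->q3; q5-y->q4; q6-x->q5; q6-y->q6; q7-x->q8; q7-y->q9; q8-x->q3; q8-y->q7; q9-x->q8; q9-y->q9

Run two small machines in parallel and take their product. The first has 3 states tracking whether and how much of `xx` has been seen; the second has 7 states tracking the last 2 symbols read. A product state is a pair (one from each), accepting exactly when both do.
        x   y  
>  q0   q1  q2 
   q1   q3  q4 
   q2   q5  q6 
 * q3   q3  q7 
   q4   q5  q6 
   q5   q3  q4 
   q6   q5  q6 
 * q7   q8  q9 
   q8   q3  q7 
   q9   q8  q9 
(> = start, * = accepting)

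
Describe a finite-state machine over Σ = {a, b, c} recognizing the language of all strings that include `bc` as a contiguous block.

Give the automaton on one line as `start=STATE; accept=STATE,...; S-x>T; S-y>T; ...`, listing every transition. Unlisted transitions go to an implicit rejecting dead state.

States s0..s1 record the length of the longest prefix of `bc` that matches the current input suffix. Reaching s2 means `bc` has been seen, and we stay there forever. Accept from s2.
        a   b   c  
>  s0   s0  s1  s0 
   s1   s0  s1  s2 
 * s2   s2  s2  s2 
(> = start, * = accepting)

start=s0; accept=s2; s0-a>s0; s0-b>s1; s0-c>s0; s1-a>s0; s1-b>s1; s1-c>s2; s2-a>s2; s2-b>s2; s2-c>s2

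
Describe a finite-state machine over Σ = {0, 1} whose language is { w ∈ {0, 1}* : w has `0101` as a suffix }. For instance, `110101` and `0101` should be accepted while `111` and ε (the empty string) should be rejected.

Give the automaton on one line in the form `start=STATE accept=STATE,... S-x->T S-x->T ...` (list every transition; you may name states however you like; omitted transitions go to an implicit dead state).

start=q0 accept=q4 q0-0->q1 q0-1->q0 q1-0->q1 q1-1->q2 q2-0->q3 q2-1->q0 q3-0->q1 q3-1->q4 q4-0->q3 q4-1->q0

Remember how much of `0101` the current input suffix matches. State q0 means no match yet; q1 means the last symbol is `0`; q2 means the last 2 symbols are `01`; q3 means the last 3 symbols are `010`; q4 means the last 4 symbols are `0101`. Only q4 accepts. On a mismatch, fall back to the longest proper suffix that is still a prefix of `0101`.
A 5-state machine:
        0   1  
>  q0   q1  q0 
   q1   q1  q2 
   q2   q3  q0 
   q3   q1  q4 
 * q4   q3  q0 
(> = start, * = accepting)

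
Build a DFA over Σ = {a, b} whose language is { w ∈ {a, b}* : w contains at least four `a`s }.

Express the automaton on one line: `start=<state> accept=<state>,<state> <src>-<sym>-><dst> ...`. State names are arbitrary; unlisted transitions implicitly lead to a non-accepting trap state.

start=q0 accept=q4,q5 q0-a->q1 q0-b->q0 q1-a->q2 q1-b->q1 q2-a->q3 q2-b->q2 q3-a->q4 q3-b->q3 q4-a->q5 q4-b->q4 q5-a->q5 q5-b->q5

Only the number of `a`s matters, and only up to 5. Make a chain q0 → q1 → q2 → q3 → q4 → q5 advanced by each `a` (with q5 absorbing); every other symbol self-loops. The accepting set is {q4, q5}.
With 6 states:
        a   b  
>  q0   q1  q0 
   q1   q2  q1 
   q2   q3  q2 
   q3   q4  q3 
 * q4   q5  q4 
 * q5   q5  q5 
(> = start, * = accepting)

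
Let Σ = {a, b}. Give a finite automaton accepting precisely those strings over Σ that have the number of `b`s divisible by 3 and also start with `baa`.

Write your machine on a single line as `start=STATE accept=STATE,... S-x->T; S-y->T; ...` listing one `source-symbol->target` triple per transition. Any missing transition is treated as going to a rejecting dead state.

start=q0; accept=q8; q0-a->q1; q0-b->q2; q1-a->q1; q1-b->q3; q2-a->q4; q2-b->q5; q3-a->q3; q3-b->q5; q4-a->q6; q4-b->q5; q5-a->q5; q5-b->q1; q6-a->q6; q6-b->q7; q7-a->q7; q7-b->q8; q8-a->q8; q8-b->q6

Handle the two conditions separately and then intersect. One (3 states) tracks the count of `b`s modulo 3; the other (5 states) tracks whether the input so far still matches the prefix `baa`. Each combined state is a pair, one component from each; accept when both components accept.
        a   b  
>  q0   q1  q2 
   q1   q1  q3 
   q2   q4  q5 
   q3   q3  q5 
   q4   q6  q5 
   q5   q5  q1 
   q6   q6  q7 
   q7   q7  q8 
 * q8   q8  q6 
(> = start, * = accepting)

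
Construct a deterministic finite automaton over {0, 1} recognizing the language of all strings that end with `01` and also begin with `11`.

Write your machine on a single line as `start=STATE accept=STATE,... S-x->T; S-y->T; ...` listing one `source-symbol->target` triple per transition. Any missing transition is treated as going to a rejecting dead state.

start=q0; accept=q5; q0-0->q1; q0-1->q2; q1-0->q1; q1-1->q1; q2-0->q1; q2-1->q3; q3-0->q4; q3-1->q3; q4-0->q4; q4-1->q5; q5-0->q4; q5-1->q3

Handle the two conditions separately and then intersect. One (3 states) tracks how much of the suffix `01` has currently been matched; the other (4 states) tracks whether the input so far still matches the prefix `11`. Each combined state is a pair, one component from each; accept when both components accept. Equivalent product states are then merged.
With 6 states:
        0   1  
>  q0   q1  q2 
   q1   q1  q1 
   q2   q1  q3 
   q3   q4  q3 
   q4   q4  q5 
 * q5   q4  q3 
(> = start, * = accepting)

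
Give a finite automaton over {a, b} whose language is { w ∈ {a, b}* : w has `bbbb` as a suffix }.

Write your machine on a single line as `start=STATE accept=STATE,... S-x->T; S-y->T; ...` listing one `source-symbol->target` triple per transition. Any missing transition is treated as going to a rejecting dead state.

start=S0; accept=S4; S0-a->S0; S0-b->S1; S1-a->S0; S1-b->S2; S2-a->S0; S2-b->S3; S3-a->S0; S3-b->S4; S4-a->S0; S4-b->S4

Remember how much of `bbbb` the current input suffix matches. State S0 means no match yet; S1 means the last symbol is `b`; S2 means the last 2 symbols are `bb`; S3 means the last 3 symbols are `bbb`; S4 means the last 4 symbols are `bbbb`. Only S4 accepts. On a mismatch, fall back to the longest proper suffix that is still a prefix of `bbbb`.
A 5-state machine:
        a   b  
>  S0   S0  S1 
   S1   S0  S2 
   S2   S0  S3 
   S3   S0  S4 
 * S4   S0  S4 
(> = start, * = accepting)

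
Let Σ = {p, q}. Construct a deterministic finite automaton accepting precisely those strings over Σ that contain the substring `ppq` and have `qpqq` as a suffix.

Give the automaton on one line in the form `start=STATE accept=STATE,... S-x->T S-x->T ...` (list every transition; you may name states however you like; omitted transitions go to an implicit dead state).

Build one automaton per condition and run them in lockstep. The first has 4 states tracking whether and how much of `ppq` has been seen; the second has 5 states tracking how much of the suffix `qpqq` has currently been matched. A product state is a pair (one from each), accepting exactly when both do.
With 12 states:
          p    q  
>  s0     s1   s2 
   s1     s3   s2 
   s2     s4   s2 
   s3     s3   s5 
   s4     s3   s6 
   s5     s7   s5 
   s6     s4   s8 
   s7     s9  s10 
   s8     s4   s2 
   s9     s9   s5 
   s10    s7  s11 
 * s11    s7   s5 
(> = start, * = accepting)

start=s0 accept=s11 s0-p->s1 s0-q->s2 s1-p->s3 s1-q->s2 s2-p->s4 s2-q->s2 s3-p->s3 s3-q->s5 s4-p->s3 s4-q->s6 s5-p->s7 s5-q->s5 s6-p->s4 s6-q->s8 s7-p->s9 s7-q->s10 s8-p->s4 s8-q->s2 s9-p->s9 s9-q->s5 s10-p->s7 s10-q->s11 s11-p->s7 s11-q->s5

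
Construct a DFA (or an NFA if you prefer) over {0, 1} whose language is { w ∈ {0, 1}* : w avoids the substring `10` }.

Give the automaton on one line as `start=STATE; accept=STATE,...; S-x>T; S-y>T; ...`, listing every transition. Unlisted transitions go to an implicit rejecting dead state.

start=S0; accept=S0,S1; S0-0>S0; S0-1>S1; S1-0>S2; S1-1>S1; S2-0>S2; S2-1>S2

This is the complement of 'contains `10`'. Use the same substring-matching states — S0 through S2 holding how much of `10` has just been matched — but flip the accepting set: everything except the trap S2 accepts.
A 3-state machine:
        0   1  
>* S0   S0  S1 
 * S1   S2  S1 
   S2   S2  S2 
(> = start, * = accepting)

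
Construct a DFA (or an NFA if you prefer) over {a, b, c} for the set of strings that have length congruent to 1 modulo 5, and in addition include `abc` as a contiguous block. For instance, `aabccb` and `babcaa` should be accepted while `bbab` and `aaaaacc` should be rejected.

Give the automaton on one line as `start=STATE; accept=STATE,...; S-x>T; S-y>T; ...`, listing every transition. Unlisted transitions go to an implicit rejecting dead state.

Build one automaton per condition and run them in lockstep. One (5 states) tracks the input length modulo 5; the other (4 states) tracks whether and how much of `abc` has been seen. Each combined state is a pair, one component from each; accept when both components accept.
          a    b    c  
>  s0     s1   s2   s2 
   s1     s3   s4   s5 
   s2     s3   s5   s5 
   s3     s6   s7   s8 
   s4     s6   s8   s9 
   s5     s6   s8   s8 
   s6    s10  s11  s12 
   s7    s10  s12  s13 
   s8    s10  s12  s12 
   s9    s13  s13  s13 
   s10   s14  s15   s0 
   s11   s14   s0  s16 
   s12   s14   s0   s0 
   s13   s16  s16  s16 
   s14    s1  s17   s2 
   s15    s1   s2  s18 
   s16   s18  s18  s18 
   s17    s3   s5  s19 
 * s18   s19  s19  s19 
   s19    s9   s9   s9 
(> = start, * = accepting)

start=s0; accept=s18; s0-a>s1; s0-b>s2; s0-c>s2; s1-a>s3; s1-b>s4; s1-c>s5; s2-a>s3; s2-b>s5; s2-c>s5; s3-a>s6; s3-b>s7; s3-c>s8; s4-a>s6; s4-b>s8; s4-c>s9; s5-a>s6; s5-b>s8; s5-c>s8; s6-a>s10; s6-b>s11; s6-c>s12; s7-a>s10; s7-b>s12; s7-c>s13; s8-a>s10; s8-b>s12; s8-c>s12; s9-a>s13; s9-b>s13; s9-c>s13; s10-a>s14; s10-b>s15; s10-c>s0; s11-a>s14; s11-b>s0; s11-c>s16; s12-a>s14; s12-b>s0; s12-c>s0; s13-a>s16; s13-b>s16; s13-c>s16; s14-a>s1; s14-b>s17; s14-c>s2; s15-a>s1; s15-b>s2; s15-c>s18; s16-a>s18; s16-b>s18; s16-c>s18; s17-a>s3; s17-b>s5; s17-c>s19; s18-a>s19; s18-b>s19; s18-c>s19; s19-a>s9; s19-b>s9; s19-c>s9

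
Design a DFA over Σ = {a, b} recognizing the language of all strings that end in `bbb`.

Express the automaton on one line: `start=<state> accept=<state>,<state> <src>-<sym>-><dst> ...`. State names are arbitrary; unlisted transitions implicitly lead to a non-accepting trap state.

Remember how much of `bbb` the current input suffix matches. State q0 means no match yet; q1 means the last symbol is `b`; q2 means the last 2 symbols are `bb`; q3 means the last 3 symbols are `bbb`. Only q3 accepts. On a mismatch, fall back to the longest proper suffix that is still a prefix of `bbb`.
With 4 states:
        a   b  
>  q0   q0  q1 
   q1   q0  q2 
   q2   q0  q3 
 * q3   q0  q3 
(> = start, * = accepting)

start=q0 accept=q3 q0-a->q0 q0-b->q1 q1-a->q0 q1-b->q2 q2-a->q0 q2-b->q3 q3-a->q0 q3-b->q3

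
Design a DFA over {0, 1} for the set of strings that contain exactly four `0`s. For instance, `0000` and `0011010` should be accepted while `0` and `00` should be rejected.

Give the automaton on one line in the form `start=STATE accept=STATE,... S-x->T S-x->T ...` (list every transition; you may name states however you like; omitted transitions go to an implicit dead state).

start=q0 accept=q4 q0-0->q1 q0-1->q0 q1-0->q2 q1-1->q1 q2-0->q3 q2-1->q2 q3-0->q4 q3-1->q3 q4-0->q5 q4-1->q4 q5-0->q5 q5-1->q5

Only the number of `0`s matters, and only up to 5. Make a chain q0 → q1 → q2 → q3 → q4 → q5 advanced by each `0` (with q5 absorbing); every other symbol self-loops. The accepting set is {q4}.
A 6-state machine:
        0   1  
>  q0   q1  q0 
   q1   q2  q1 
   q2   q3  q2 
   q3   q4  q3 
 * q4   q5  q4 
   q5   q5  q5 
(> = start, * = accepting)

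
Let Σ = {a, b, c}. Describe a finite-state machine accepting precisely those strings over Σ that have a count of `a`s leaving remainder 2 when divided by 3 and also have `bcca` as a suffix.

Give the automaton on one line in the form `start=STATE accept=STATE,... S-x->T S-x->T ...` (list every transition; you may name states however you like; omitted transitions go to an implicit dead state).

start=s0 accept=s6 s0-a->s1 s0-b->s0 s0-c->s0 s1-a->s2 s1-b->s3 s1-c->s1 s2-a->s0 s2-b->s2 s2-c->s2 s3-a->s2 s3-b->s3 s3-c->s4 s4-a->s2 s4-b->s3 s4-c->s5 s5-a->s6 s5-b->s3 s5-c->s1 s6-a->s0 s6-b->s2 s6-c->s2

Handle the two conditions separately and then intersect. The first has 3 states tracking the count of `a`s modulo 3; the second has 5 states tracking how much of the suffix `bcca` has currently been matched. A product state is a pair (one from each), accepting exactly when both do. After merging equivalent states the machine shrinks.
A 7-state machine:
        a   b   c  
>  s0   s1  s0  s0 
   s1   s2  s3  s1 
   s2   s0  s2  s2 
   s3   s2  s3  s4 
   s4   s2  s3  s5 
   s5   s6  s3  s1 
 * s6   s0  s2  s2 
(> = start, * = accepting)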